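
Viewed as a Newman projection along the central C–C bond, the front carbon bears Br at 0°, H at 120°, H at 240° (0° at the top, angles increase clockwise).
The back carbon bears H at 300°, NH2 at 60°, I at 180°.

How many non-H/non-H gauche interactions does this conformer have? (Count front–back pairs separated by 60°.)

1

Non-H gauche pairs: Br(0°)/NH2(60°) — 1 interaction.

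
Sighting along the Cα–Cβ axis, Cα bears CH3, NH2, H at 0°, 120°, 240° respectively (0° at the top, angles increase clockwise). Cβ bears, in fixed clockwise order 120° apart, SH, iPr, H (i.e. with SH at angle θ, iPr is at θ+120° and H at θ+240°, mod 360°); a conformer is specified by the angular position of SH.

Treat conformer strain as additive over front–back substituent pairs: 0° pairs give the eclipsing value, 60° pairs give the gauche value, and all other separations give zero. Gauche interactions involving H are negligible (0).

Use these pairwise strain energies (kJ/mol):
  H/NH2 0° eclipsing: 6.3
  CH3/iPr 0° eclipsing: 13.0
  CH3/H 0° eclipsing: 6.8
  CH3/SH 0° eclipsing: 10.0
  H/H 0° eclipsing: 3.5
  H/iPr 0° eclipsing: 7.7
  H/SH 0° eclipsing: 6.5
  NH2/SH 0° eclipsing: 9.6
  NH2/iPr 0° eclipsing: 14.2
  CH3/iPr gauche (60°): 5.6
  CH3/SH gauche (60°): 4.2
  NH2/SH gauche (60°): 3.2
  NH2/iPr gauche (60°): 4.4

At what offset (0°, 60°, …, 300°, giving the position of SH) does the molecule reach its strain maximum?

0°

SH at 0° (eclipsed): CH3–SH eclipsed, NH2–iPr eclipsed, H–H eclipsed; 10.0 + 14.2 + 3.5 = 27.7 kJ/mol.
SH at 60° (staggered): CH3–SH gauche, NH2–SH gauche, NH2–iPr gauche; 4.2 + 3.2 + 4.4 = 11.8 kJ/mol.
SH at 120° (eclipsed): CH3–H eclipsed, NH2–SH eclipsed, H–iPr eclipsed; 6.8 + 9.6 + 7.7 = 24.1 kJ/mol.
SH at 180° (staggered): CH3–iPr gauche, NH2–SH gauche; 5.6 + 3.2 = 8.8 kJ/mol.
SH at 240° (eclipsed): CH3–iPr eclipsed, NH2–H eclipsed, H–SH eclipsed; 13.0 + 6.3 + 6.5 = 25.8 kJ/mol.
SH at 300° (staggered): CH3–SH gauche, CH3–iPr gauche, NH2–iPr gauche; 4.2 + 5.6 + 4.4 = 14.2 kJ/mol.
The maximum (27.7 kJ/mol) occurs with SH at 0°.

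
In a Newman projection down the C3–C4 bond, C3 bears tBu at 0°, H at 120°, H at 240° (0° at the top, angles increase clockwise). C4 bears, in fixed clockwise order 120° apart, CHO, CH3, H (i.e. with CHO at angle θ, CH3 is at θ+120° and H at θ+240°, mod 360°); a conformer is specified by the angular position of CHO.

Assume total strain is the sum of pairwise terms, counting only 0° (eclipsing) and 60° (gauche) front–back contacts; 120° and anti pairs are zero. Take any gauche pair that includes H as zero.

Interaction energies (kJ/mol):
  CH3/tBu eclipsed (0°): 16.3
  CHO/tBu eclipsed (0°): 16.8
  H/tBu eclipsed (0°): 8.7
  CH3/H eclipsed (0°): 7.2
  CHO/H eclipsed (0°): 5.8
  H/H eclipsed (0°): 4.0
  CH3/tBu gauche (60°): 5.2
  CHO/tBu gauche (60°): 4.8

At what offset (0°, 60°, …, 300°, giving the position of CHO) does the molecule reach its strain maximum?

0°

CHO at 0° (eclipsed): tBu–CHO eclipsed, H–CH3 eclipsed, H–H eclipsed; 16.8 + 7.2 + 4.0 = 28.0 kJ/mol.
CHO at 60° (staggered): tBu–CHO gauche; 4.8 = 4.8 kJ/mol.
CHO at 120° (eclipsed): tBu–H eclipsed, H–CHO eclipsed, H–CH3 eclipsed; 8.7 + 5.8 + 7.2 = 21.7 kJ/mol.
CHO at 180° (staggered): tBu–CH3 gauche; 5.2 = 5.2 kJ/mol.
CHO at 240° (eclipsed): tBu–CH3 eclipsed, H–H eclipsed, H–CHO eclipsed; 16.3 + 4.0 + 5.8 = 26.1 kJ/mol.
CHO at 300° (staggered): tBu–CHO gauche, tBu–CH3 gauche; 4.8 + 5.2 = 10.0 kJ/mol.
The maximum (28.0 kJ/mol) occurs with CHO at 0°.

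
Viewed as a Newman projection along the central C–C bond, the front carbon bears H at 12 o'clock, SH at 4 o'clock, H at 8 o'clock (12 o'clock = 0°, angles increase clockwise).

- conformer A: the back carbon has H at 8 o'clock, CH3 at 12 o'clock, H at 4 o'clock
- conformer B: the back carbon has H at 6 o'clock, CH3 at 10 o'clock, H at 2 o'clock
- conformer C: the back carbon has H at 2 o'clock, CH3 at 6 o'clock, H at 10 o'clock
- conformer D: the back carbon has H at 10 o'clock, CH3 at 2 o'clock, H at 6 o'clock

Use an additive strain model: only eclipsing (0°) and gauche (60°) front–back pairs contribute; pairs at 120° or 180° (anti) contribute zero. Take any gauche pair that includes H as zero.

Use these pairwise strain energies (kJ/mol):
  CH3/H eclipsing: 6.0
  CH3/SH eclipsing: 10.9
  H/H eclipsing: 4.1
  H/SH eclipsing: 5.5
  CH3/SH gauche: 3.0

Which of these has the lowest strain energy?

B

A (eclipsed): H–CH3 eclipsed, SH–H eclipsed, H–H eclipsed; 6.0 + 5.5 + 4.1 = 15.6 kJ/mol.
B (staggered): no non-H gauche contacts → 0.0 kJ/mol.
C (staggered): SH–CH3 gauche; 3.0 = 3.0 kJ/mol.
D (staggered): SH–CH3 gauche; 3.0 = 3.0 kJ/mol.
B has the lowest total (0.0 kJ/mol).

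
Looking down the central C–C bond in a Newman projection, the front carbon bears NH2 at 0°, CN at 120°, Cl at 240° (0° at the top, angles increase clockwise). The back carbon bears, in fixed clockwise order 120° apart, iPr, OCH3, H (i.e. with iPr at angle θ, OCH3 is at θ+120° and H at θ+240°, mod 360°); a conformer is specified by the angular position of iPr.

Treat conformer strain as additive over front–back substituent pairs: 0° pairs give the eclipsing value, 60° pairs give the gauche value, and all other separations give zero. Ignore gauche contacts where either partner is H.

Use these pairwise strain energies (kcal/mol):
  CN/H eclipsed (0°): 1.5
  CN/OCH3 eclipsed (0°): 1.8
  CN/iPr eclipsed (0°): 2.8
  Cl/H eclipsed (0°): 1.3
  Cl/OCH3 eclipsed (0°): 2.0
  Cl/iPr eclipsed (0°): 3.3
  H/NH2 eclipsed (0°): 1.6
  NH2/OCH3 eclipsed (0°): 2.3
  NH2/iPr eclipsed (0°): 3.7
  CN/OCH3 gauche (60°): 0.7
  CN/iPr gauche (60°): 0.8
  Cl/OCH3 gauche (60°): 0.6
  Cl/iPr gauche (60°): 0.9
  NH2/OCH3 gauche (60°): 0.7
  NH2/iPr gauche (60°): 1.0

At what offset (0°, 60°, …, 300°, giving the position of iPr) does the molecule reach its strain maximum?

240°

iPr at 0° (eclipsed): NH2–iPr eclipsed, CN–OCH3 eclipsed, Cl–H eclipsed; 3.7 + 1.8 + 1.3 = 6.8 kcal/mol.
iPr at 60° (staggered): NH2–iPr gauche, CN–iPr gauche, CN–OCH3 gauche, Cl–OCH3 gauche; 1.0 + 0.8 + 0.7 + 0.6 = 3.1 kcal/mol.
iPr at 120° (eclipsed): NH2–H eclipsed, CN–iPr eclipsed, Cl–OCH3 eclipsed; 1.6 + 2.8 + 2.0 = 6.4 kcal/mol.
iPr at 180° (staggered): NH2–OCH3 gauche, CN–iPr gauche, Cl–iPr gauche, Cl–OCH3 gauche; 0.7 + 0.8 + 0.9 + 0.6 = 3.0 kcal/mol.
iPr at 240° (eclipsed): NH2–OCH3 eclipsed, CN–H eclipsed, Cl–iPr eclipsed; 2.3 + 1.5 + 3.3 = 7.1 kcal/mol.
iPr at 300° (staggered): NH2–iPr gauche, NH2–OCH3 gauche, CN–OCH3 gauche, Cl–iPr gauche; 1.0 + 0.7 + 0.7 + 0.9 = 3.3 kcal/mol.
The maximum (7.1 kcal/mol) occurs with iPr at 240°.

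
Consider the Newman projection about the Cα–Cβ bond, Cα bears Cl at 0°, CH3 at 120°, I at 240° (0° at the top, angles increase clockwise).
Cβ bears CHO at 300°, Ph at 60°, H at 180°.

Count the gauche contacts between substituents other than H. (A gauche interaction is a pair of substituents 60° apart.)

Non-H gauche pairs: Cl(0°)/CHO(300°); Cl(0°)/Ph(60°); CH3(120°)/Ph(60°); I(240°)/CHO(300°) — 4 interactions.

4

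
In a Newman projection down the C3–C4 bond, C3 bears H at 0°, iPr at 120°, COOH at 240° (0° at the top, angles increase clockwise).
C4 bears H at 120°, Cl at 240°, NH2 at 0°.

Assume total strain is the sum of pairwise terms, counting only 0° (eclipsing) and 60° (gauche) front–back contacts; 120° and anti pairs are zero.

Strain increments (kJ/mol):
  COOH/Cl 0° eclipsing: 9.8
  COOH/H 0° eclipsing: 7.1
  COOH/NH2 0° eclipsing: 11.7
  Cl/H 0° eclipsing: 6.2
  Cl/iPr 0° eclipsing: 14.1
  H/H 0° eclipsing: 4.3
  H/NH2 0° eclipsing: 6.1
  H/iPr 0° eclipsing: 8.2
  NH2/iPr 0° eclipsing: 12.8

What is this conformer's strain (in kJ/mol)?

24.1 kJ/mol

This conformer (eclipsed): H(0°)/NH2(0°) eclipsed 6.1; iPr(120°)/H(120°) eclipsed 8.2; COOH(240°)/Cl(240°) eclipsed 9.8 → 24.1 kJ/mol.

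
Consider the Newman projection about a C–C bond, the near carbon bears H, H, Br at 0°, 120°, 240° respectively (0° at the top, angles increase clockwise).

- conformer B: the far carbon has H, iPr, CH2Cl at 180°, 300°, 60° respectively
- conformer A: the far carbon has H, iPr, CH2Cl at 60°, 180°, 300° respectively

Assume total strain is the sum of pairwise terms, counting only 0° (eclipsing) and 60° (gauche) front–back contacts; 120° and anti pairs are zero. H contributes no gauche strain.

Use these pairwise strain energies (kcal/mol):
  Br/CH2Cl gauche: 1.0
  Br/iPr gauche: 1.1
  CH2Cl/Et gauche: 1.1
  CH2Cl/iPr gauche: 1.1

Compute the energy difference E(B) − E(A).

B (staggered): Br–iPr gauche; 1.1 = 1.1 kcal/mol.
A (staggered): Br–iPr gauche, Br–CH2Cl gauche; 1.1 + 1.0 = 2.1 kcal/mol.
E(B) − E(A) = 1.1 − 2.1 = -1.0 kcal/mol.

-1.0 kcal/mol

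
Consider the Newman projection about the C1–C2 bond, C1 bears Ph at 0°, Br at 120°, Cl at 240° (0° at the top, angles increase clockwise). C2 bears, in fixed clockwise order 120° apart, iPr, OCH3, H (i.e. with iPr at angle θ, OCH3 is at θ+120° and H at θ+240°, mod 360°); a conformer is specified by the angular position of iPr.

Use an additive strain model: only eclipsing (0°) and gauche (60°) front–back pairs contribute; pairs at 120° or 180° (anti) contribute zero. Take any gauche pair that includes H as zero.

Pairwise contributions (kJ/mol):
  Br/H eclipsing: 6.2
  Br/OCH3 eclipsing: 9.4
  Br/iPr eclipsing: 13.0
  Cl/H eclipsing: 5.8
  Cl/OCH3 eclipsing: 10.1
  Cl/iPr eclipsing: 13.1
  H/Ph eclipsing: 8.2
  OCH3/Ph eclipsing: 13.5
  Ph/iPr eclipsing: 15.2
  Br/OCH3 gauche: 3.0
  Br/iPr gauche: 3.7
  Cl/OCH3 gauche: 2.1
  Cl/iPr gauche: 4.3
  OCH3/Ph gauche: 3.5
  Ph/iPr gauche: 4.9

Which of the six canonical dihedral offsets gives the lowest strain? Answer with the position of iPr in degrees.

iPr at 0° (eclipsed): Ph(0°)/iPr(0°) eclipsed 15.2; Br(120°)/OCH3(120°) eclipsed 9.4; Cl(240°)/H(240°) eclipsed 5.8 → 30.4 kJ/mol.
iPr at 60° (staggered): Ph(0°)/iPr(60°) gauche 4.9; Br(120°)/iPr(60°) gauche 3.7; Br(120°)/OCH3(180°) gauche 3.0; Cl(240°)/OCH3(180°) gauche 2.1 → 13.7 kJ/mol.
iPr at 120° (eclipsed): Ph(0°)/H(0°) eclipsed 8.2; Br(120°)/iPr(120°) eclipsed 13.0; Cl(240°)/OCH3(240°) eclipsed 10.1 → 31.3 kJ/mol.
iPr at 180° (staggered): Ph(0°)/OCH3(300°) gauche 3.5; Br(120°)/iPr(180°) gauche 3.7; Cl(240°)/iPr(180°) gauche 4.3; Cl(240°)/OCH3(300°) gauche 2.1 → 13.6 kJ/mol.
iPr at 240° (eclipsed): Ph(0°)/OCH3(0°) eclipsed 13.5; Br(120°)/H(120°) eclipsed 6.2; Cl(240°)/iPr(240°) eclipsed 13.1 → 32.8 kJ/mol.
iPr at 300° (staggered): Ph(0°)/iPr(300°) gauche 4.9; Ph(0°)/OCH3(60°) gauche 3.5; Br(120°)/OCH3(60°) gauche 3.0; Cl(240°)/iPr(300°) gauche 4.3 → 15.7 kJ/mol.
The minimum (13.6 kJ/mol) occurs with iPr at 180°.

180°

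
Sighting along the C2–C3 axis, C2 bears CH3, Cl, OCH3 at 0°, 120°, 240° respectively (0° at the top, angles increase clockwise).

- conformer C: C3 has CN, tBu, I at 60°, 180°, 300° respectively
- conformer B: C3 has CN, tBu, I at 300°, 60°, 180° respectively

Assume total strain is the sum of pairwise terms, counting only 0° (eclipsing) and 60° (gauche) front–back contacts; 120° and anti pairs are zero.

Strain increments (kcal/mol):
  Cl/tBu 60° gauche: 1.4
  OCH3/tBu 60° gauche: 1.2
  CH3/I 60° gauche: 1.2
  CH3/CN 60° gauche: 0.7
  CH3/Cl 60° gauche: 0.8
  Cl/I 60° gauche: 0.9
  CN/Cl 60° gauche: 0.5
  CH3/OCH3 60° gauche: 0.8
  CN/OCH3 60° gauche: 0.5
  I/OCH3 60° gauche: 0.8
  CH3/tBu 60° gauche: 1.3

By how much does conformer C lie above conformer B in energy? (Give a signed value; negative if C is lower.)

C is staggered. CH3 at 0° is gauche with CN at 60° (0.7); CH3 at 0° is gauche with I at 300° (1.2); Cl at 120° is gauche with CN at 60° (0.5); Cl at 120° is gauche with tBu at 180° (1.4); OCH3 at 240° is gauche with tBu at 180° (1.2); OCH3 at 240° is gauche with I at 300° (0.8). Total 5.8 kcal/mol.
B is staggered. CH3 at 0° is gauche with CN at 300° (0.7); CH3 at 0° is gauche with tBu at 60° (1.3); Cl at 120° is gauche with tBu at 60° (1.4); Cl at 120° is gauche with I at 180° (0.9); OCH3 at 240° is gauche with CN at 300° (0.5); OCH3 at 240° is gauche with I at 180° (0.8). Total 5.6 kcal/mol.
E(C) − E(B) = 5.8 − 5.6 = +0.2 kcal/mol.

+0.2 kcal/mol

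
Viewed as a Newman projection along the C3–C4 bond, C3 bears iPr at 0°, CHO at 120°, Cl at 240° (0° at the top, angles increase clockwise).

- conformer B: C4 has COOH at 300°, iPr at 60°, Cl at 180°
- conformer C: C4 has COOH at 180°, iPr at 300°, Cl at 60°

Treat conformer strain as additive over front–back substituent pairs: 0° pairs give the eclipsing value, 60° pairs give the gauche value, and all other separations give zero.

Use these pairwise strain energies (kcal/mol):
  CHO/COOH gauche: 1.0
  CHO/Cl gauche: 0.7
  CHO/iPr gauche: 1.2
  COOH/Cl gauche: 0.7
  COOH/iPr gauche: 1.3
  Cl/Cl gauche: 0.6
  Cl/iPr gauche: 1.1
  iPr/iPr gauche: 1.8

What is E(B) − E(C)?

B is staggered. iPr at 0° is gauche with COOH at 300° (1.3); iPr at 0° is gauche with iPr at 60° (1.8); CHO at 120° is gauche with iPr at 60° (1.2); CHO at 120° is gauche with Cl at 180° (0.7); Cl at 240° is gauche with COOH at 300° (0.7); Cl at 240° is gauche with Cl at 180° (0.6). Total 6.3 kcal/mol.
C is staggered. iPr at 0° is gauche with iPr at 300° (1.8); iPr at 0° is gauche with Cl at 60° (1.1); CHO at 120° is gauche with COOH at 180° (1.0); CHO at 120° is gauche with Cl at 60° (0.7); Cl at 240° is gauche with COOH at 180° (0.7); Cl at 240° is gauche with iPr at 300° (1.1). Total 6.4 kcal/mol.
E(B) − E(C) = 6.3 − 6.4 = -0.1 kcal/mol.

-0.1 kcal/mol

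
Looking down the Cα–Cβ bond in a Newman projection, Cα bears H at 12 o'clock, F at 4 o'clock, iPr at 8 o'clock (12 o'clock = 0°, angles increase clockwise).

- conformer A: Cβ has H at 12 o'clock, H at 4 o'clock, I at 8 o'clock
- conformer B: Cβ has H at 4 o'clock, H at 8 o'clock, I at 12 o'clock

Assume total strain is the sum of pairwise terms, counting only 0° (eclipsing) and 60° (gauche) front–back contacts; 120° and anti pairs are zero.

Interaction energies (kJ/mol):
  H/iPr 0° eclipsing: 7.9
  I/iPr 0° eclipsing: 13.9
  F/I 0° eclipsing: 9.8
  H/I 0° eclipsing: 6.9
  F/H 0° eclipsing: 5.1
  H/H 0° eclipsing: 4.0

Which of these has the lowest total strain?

B

A (eclipsed): H(0°)/H(0°) eclipsed 4.0; F(120°)/H(120°) eclipsed 5.1; iPr(240°)/I(240°) eclipsed 13.9 → 23.0 kJ/mol.
B (eclipsed): H(0°)/I(0°) eclipsed 6.9; F(120°)/H(120°) eclipsed 5.1; iPr(240°)/H(240°) eclipsed 7.9 → 19.9 kJ/mol.
B has the lowest total (19.9 kJ/mol).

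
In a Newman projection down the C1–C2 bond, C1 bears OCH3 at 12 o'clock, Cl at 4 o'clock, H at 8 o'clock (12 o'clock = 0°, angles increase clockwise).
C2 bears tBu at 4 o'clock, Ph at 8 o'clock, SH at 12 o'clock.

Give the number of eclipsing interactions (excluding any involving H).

2

Non-H eclipsing pairs: OCH3(0°)/SH(0°); Cl(120°)/tBu(120°) — 2 interactions.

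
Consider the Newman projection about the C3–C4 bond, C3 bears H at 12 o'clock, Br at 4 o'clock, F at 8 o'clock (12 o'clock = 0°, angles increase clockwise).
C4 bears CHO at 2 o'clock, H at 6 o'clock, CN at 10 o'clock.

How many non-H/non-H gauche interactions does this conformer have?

Non-H gauche pairs: Br(120°)/CHO(60°); F(240°)/CN(300°) — 2 interactions.

2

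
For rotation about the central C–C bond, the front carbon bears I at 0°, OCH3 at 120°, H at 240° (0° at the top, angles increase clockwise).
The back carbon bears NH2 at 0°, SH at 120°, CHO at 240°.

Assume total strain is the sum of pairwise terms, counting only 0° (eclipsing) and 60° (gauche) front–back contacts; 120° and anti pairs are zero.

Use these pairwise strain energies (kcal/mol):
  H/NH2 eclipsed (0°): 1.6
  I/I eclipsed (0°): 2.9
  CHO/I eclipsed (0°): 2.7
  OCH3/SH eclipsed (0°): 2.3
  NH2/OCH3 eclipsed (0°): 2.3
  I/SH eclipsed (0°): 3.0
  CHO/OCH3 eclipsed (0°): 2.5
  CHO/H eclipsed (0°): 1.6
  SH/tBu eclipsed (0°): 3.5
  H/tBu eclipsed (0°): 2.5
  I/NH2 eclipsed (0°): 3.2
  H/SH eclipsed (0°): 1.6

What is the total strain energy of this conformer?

7.1 kcal/mol

This conformer is eclipsed. I at 0° is eclipsed with NH2 at 0° (3.2); OCH3 at 120° is eclipsed with SH at 120° (2.3); H at 240° is eclipsed with CHO at 240° (1.6). Total 7.1 kcal/mol.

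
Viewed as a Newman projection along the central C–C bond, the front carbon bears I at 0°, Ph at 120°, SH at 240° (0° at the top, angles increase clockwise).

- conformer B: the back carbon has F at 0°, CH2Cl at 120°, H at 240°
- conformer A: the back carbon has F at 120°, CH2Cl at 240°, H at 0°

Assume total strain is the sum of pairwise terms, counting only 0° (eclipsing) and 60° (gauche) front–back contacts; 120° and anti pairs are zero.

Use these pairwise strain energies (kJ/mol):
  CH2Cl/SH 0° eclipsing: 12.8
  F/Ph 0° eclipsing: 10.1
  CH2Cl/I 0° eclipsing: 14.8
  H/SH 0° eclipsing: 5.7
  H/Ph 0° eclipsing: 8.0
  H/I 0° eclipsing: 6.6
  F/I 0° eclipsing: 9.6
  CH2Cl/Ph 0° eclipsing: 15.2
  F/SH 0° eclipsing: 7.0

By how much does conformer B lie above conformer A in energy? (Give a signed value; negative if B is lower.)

B (eclipsed): I(0°)/F(0°) eclipsed 9.6; Ph(120°)/CH2Cl(120°) eclipsed 15.2; SH(240°)/H(240°) eclipsed 5.7 → 30.5 kJ/mol.
A (eclipsed): I(0°)/H(0°) eclipsed 6.6; Ph(120°)/F(120°) eclipsed 10.1; SH(240°)/CH2Cl(240°) eclipsed 12.8 → 29.5 kJ/mol.
E(B) − E(A) = 30.5 − 29.5 = +1.0 kJ/mol.

+1.0 kJ/mol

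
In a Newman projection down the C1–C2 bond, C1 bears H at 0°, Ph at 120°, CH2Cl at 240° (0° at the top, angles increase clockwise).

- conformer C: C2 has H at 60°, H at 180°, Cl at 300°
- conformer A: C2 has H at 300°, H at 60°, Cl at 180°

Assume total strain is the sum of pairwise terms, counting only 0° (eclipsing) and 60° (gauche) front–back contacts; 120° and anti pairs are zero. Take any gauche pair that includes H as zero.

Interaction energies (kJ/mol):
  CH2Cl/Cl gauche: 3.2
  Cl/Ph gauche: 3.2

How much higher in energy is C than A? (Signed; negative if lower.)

-3.2 kJ/mol

C is staggered. CH2Cl at 240° is gauche with Cl at 300° (3.2). Total 3.2 kJ/mol.
A is staggered. Ph at 120° is gauche with Cl at 180° (3.2); CH2Cl at 240° is gauche with Cl at 180° (3.2). Total 6.4 kJ/mol.
E(C) − E(A) = 3.2 − 6.4 = -3.2 kJ/mol.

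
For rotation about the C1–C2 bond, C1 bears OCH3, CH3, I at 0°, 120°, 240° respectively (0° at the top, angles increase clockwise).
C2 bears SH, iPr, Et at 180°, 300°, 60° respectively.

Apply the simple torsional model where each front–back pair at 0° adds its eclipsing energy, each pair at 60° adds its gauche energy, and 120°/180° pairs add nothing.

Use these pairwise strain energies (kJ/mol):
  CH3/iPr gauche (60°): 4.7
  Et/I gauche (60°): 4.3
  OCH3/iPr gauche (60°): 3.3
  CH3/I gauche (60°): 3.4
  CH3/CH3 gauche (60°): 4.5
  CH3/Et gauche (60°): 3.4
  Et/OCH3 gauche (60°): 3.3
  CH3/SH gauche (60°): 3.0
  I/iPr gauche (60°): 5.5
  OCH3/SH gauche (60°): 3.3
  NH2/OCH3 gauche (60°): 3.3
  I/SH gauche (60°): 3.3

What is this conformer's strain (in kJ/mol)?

This conformer is staggered. OCH3 at 0° is gauche with iPr at 300° (3.3); OCH3 at 0° is gauche with Et at 60° (3.3); CH3 at 120° is gauche with SH at 180° (3.0); CH3 at 120° is gauche with Et at 60° (3.4); I at 240° is gauche with SH at 180° (3.3); I at 240° is gauche with iPr at 300° (5.5). Total 21.8 kJ/mol.

21.8 kJ/mol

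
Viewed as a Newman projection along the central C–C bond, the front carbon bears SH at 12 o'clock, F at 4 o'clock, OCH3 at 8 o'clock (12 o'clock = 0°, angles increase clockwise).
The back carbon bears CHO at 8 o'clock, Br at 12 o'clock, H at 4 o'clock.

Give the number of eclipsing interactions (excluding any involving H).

Non-H eclipsing pairs: SH(0°)/Br(0°); OCH3(240°)/CHO(240°) — 2 interactions.

2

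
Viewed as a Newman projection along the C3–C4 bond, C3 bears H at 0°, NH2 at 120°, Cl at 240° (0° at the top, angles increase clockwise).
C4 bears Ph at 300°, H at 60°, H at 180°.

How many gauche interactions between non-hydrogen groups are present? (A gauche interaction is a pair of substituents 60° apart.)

1

Non-H gauche pairs: Cl(240°)/Ph(300°) — 1 interaction.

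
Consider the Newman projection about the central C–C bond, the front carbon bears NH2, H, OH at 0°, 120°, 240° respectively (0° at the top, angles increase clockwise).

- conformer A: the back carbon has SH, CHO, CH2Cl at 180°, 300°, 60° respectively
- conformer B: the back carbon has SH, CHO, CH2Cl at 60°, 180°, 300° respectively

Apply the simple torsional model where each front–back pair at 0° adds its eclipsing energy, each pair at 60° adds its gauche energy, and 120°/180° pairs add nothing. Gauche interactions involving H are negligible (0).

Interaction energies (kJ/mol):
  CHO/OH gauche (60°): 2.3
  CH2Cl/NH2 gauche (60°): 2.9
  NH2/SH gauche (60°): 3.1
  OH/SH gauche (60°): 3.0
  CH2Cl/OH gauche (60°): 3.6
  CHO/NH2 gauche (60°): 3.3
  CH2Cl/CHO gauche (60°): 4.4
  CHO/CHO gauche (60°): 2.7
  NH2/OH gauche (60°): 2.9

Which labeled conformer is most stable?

A

A (staggered): NH2(0°)/CHO(300°) gauche 3.3; NH2(0°)/CH2Cl(60°) gauche 2.9; OH(240°)/SH(180°) gauche 3.0; OH(240°)/CHO(300°) gauche 2.3 → 11.5 kJ/mol.
B (staggered): NH2(0°)/SH(60°) gauche 3.1; NH2(0°)/CH2Cl(300°) gauche 2.9; OH(240°)/CHO(180°) gauche 2.3; OH(240°)/CH2Cl(300°) gauche 3.6 → 11.9 kJ/mol.
A has the lowest total (11.5 kJ/mol).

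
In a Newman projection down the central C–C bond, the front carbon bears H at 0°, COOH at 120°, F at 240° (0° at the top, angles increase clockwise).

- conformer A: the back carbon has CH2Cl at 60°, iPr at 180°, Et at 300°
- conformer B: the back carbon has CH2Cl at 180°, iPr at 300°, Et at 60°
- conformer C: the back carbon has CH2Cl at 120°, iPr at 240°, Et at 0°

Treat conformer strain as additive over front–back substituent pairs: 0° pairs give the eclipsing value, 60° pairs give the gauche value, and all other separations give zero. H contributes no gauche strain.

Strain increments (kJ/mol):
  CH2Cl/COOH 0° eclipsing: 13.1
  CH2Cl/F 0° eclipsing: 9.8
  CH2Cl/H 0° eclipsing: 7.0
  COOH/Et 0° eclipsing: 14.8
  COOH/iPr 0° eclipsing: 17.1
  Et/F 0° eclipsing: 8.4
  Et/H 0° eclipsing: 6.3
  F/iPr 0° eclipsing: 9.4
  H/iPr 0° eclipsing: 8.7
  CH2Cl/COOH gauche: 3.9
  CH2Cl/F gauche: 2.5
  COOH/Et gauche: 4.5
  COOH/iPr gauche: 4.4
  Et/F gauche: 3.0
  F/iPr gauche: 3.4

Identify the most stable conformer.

A (staggered): COOH–CH2Cl gauche, COOH–iPr gauche, F–iPr gauche, F–Et gauche; 3.9 + 4.4 + 3.4 + 3.0 = 14.7 kJ/mol.
B (staggered): COOH–CH2Cl gauche, COOH–Et gauche, F–CH2Cl gauche, F–iPr gauche; 3.9 + 4.5 + 2.5 + 3.4 = 14.3 kJ/mol.
C (eclipsed): H–Et eclipsed, COOH–CH2Cl eclipsed, F–iPr eclipsed; 6.3 + 13.1 + 9.4 = 28.8 kJ/mol.
B has the lowest total (14.3 kJ/mol).

B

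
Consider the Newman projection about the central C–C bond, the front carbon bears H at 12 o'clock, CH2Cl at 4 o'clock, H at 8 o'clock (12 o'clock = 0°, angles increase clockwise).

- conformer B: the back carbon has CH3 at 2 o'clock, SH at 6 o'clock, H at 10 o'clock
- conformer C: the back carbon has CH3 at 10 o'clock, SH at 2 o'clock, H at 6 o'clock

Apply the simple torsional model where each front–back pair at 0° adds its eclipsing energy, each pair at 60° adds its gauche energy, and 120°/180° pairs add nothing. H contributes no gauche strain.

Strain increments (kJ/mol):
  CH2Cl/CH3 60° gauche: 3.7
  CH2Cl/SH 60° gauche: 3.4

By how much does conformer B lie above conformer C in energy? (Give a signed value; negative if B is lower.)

B (staggered): CH2Cl(120°)/CH3(60°) gauche 3.7; CH2Cl(120°)/SH(180°) gauche 3.4 → 7.1 kJ/mol.
C (staggered): CH2Cl(120°)/SH(60°) gauche 3.4 → 3.4 kJ/mol.
E(B) − E(C) = 7.1 − 3.4 = +3.7 kJ/mol.

+3.7 kJ/mol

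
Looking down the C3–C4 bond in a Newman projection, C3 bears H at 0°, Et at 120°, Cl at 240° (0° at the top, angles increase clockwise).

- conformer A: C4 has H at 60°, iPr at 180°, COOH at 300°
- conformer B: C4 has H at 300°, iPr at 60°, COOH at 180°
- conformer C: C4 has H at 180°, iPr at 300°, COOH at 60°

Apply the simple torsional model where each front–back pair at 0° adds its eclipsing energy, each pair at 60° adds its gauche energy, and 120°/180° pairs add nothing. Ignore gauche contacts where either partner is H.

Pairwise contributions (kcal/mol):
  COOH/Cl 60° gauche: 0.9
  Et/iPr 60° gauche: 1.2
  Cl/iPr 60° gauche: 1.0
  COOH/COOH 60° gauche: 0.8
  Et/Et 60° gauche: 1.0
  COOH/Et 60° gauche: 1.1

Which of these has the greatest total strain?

A (staggered): Et–iPr gauche, Cl–iPr gauche, Cl–COOH gauche; 1.2 + 1.0 + 0.9 = 3.1 kcal/mol.
B (staggered): Et–iPr gauche, Et–COOH gauche, Cl–COOH gauche; 1.2 + 1.1 + 0.9 = 3.2 kcal/mol.
C (staggered): Et–COOH gauche, Cl–iPr gauche; 1.1 + 1.0 = 2.1 kcal/mol.
B has the highest total (3.2 kcal/mol).

B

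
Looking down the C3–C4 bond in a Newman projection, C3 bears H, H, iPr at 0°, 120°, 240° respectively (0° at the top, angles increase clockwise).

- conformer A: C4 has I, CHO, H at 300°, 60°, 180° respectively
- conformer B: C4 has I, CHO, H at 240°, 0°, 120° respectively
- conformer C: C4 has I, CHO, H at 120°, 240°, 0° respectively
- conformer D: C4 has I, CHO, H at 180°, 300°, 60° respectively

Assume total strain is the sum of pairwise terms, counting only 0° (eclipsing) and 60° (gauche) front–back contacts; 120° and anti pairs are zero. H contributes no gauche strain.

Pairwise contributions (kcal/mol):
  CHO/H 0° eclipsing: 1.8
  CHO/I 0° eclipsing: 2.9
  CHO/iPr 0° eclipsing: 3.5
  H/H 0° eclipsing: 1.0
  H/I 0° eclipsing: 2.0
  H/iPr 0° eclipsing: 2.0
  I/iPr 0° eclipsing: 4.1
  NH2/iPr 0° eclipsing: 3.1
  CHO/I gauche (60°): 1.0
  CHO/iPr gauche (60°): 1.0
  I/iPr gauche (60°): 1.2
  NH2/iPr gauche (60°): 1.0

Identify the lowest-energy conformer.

A

A is staggered. iPr at 240° is gauche with I at 300° (1.2). Total 1.2 kcal/mol.
B is eclipsed. H at 0° is eclipsed with CHO at 0° (1.8); H at 120° is eclipsed with H at 120° (1.0); iPr at 240° is eclipsed with I at 240° (4.1). Total 6.9 kcal/mol.
C is eclipsed. H at 0° is eclipsed with H at 0° (1.0); H at 120° is eclipsed with I at 120° (2.0); iPr at 240° is eclipsed with CHO at 240° (3.5). Total 6.5 kcal/mol.
D is staggered. iPr at 240° is gauche with I at 180° (1.2); iPr at 240° is gauche with CHO at 300° (1.0). Total 2.2 kcal/mol.
A has the lowest total (1.2 kcal/mol).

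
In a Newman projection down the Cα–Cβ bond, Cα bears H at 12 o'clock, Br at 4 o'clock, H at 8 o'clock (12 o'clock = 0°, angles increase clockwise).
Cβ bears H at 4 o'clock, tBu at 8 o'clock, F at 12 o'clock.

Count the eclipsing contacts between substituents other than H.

Every eclipsing pair involves H, so the count is 0.

0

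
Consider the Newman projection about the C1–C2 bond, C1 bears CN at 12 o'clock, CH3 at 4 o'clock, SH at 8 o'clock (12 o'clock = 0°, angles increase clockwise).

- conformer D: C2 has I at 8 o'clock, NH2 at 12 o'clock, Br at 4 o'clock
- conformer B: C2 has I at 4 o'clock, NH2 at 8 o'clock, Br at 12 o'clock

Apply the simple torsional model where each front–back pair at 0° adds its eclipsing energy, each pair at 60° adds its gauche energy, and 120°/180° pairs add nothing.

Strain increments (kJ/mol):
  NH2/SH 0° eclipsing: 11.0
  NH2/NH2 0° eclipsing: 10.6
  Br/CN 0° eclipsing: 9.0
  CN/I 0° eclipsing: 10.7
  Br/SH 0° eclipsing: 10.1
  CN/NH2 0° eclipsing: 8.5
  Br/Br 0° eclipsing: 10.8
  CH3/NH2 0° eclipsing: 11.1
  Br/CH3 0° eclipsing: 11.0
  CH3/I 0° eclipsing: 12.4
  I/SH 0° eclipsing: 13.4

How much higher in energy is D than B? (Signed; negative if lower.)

D (eclipsed): CN(0°)/NH2(0°) eclipsed 8.5; CH3(120°)/Br(120°) eclipsed 11.0; SH(240°)/I(240°) eclipsed 13.4 → 32.9 kJ/mol.
B (eclipsed): CN(0°)/Br(0°) eclipsed 9.0; CH3(120°)/I(120°) eclipsed 12.4; SH(240°)/NH2(240°) eclipsed 11.0 → 32.4 kJ/mol.
E(D) − E(B) = 32.9 − 32.4 = +0.5 kJ/mol.

+0.5 kJ/mol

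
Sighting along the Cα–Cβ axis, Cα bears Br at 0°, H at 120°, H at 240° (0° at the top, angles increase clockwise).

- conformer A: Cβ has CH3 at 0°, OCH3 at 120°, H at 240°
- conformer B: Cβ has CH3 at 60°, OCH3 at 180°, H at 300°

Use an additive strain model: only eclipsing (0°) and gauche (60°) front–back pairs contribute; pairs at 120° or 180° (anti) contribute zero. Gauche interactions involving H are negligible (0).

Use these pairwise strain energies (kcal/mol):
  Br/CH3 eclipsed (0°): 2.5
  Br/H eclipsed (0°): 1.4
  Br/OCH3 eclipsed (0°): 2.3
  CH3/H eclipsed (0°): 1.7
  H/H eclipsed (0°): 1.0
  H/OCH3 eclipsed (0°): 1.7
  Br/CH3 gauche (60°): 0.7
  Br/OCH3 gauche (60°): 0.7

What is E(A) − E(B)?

+4.5 kcal/mol

A (eclipsed): Br(0°)/CH3(0°) eclipsed 2.5; H(120°)/OCH3(120°) eclipsed 1.7; H(240°)/H(240°) eclipsed 1.0 → 5.2 kcal/mol.
B (staggered): Br(0°)/CH3(60°) gauche 0.7 → 0.7 kcal/mol.
E(A) − E(B) = 5.2 − 0.7 = +4.5 kcal/mol.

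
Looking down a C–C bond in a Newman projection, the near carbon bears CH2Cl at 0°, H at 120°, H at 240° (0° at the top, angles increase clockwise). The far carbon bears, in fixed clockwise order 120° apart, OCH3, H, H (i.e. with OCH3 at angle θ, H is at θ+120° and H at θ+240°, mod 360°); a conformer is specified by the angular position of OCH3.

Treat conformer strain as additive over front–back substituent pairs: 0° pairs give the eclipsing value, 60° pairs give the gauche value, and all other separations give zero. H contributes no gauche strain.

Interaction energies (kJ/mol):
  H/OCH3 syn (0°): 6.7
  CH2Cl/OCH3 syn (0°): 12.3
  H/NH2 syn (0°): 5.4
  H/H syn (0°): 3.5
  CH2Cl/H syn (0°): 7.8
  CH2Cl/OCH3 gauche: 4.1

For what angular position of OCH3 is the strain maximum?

OCH3 at 0° is eclipsed. CH2Cl at 0° is eclipsed with OCH3 at 0° (12.3); H at 120° is eclipsed with H at 120° (3.5); H at 240° is eclipsed with H at 240° (3.5). Total 19.3 kJ/mol.
OCH3 at 60° is staggered. CH2Cl at 0° is gauche with OCH3 at 60° (4.1). Total 4.1 kJ/mol.
OCH3 at 120° is eclipsed. CH2Cl at 0° is eclipsed with H at 0° (7.8); H at 120° is eclipsed with OCH3 at 120° (6.7); H at 240° is eclipsed with H at 240° (3.5). Total 18.0 kJ/mol.
OCH3 at 180° (staggered): no non-H gauche contacts → 0.0 kJ/mol.
OCH3 at 240° is eclipsed. CH2Cl at 0° is eclipsed with H at 0° (7.8); H at 120° is eclipsed with H at 120° (3.5); H at 240° is eclipsed with OCH3 at 240° (6.7). Total 18.0 kJ/mol.
OCH3 at 300° is staggered. CH2Cl at 0° is gauche with OCH3 at 300° (4.1). Total 4.1 kJ/mol.
The maximum (19.3 kJ/mol) occurs with OCH3 at 0°.

0°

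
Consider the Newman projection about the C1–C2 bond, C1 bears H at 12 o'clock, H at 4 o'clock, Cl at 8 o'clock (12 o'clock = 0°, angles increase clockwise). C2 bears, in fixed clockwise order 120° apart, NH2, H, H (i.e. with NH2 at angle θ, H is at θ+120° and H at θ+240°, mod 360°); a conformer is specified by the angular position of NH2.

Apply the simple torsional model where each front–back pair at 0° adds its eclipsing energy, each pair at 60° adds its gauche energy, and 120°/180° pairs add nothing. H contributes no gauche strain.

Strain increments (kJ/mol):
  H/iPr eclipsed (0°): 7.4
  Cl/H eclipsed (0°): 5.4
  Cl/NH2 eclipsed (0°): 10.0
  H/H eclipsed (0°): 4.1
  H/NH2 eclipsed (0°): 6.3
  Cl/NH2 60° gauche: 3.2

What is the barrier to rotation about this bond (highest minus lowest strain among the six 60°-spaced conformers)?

NH2 at 0° is eclipsed. H at 0° is eclipsed with NH2 at 0° (6.3); H at 120° is eclipsed with H at 120° (4.1); Cl at 240° is eclipsed with H at 240° (5.4). Total 15.8 kJ/mol.
NH2 at 60° (staggered): no non-H gauche contacts → 0.0 kJ/mol.
NH2 at 120° is eclipsed. H at 0° is eclipsed with H at 0° (4.1); H at 120° is eclipsed with NH2 at 120° (6.3); Cl at 240° is eclipsed with H at 240° (5.4). Total 15.8 kJ/mol.
NH2 at 180° is staggered. Cl at 240° is gauche with NH2 at 180° (3.2). Total 3.2 kJ/mol.
NH2 at 240° is eclipsed. H at 0° is eclipsed with H at 0° (4.1); H at 120° is eclipsed with H at 120° (4.1); Cl at 240° is eclipsed with NH2 at 240° (10.0). Total 18.2 kJ/mol.
NH2 at 300° is staggered. Cl at 240° is gauche with NH2 at 300° (3.2). Total 3.2 kJ/mol.
Max at 240° (18.2 kJ/mol), min at 60° (0.0 kJ/mol); barrier = 18.2 kJ/mol.

18.2 kJ/mol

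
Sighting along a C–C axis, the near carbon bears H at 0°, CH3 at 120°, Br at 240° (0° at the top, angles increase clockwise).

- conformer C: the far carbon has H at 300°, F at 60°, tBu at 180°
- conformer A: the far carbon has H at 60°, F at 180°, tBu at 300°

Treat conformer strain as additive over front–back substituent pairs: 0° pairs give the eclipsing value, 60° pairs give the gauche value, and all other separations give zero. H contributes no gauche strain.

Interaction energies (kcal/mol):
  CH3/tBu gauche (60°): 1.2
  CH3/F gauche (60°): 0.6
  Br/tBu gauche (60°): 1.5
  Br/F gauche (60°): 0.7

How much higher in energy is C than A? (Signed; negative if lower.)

C (staggered): CH3–F gauche, CH3–tBu gauche, Br–tBu gauche; 0.6 + 1.2 + 1.5 = 3.3 kcal/mol.
A (staggered): CH3–F gauche, Br–F gauche, Br–tBu gauche; 0.6 + 0.7 + 1.5 = 2.8 kcal/mol.
E(C) − E(A) = 3.3 − 2.8 = +0.5 kcal/mol.

+0.5 kcal/mol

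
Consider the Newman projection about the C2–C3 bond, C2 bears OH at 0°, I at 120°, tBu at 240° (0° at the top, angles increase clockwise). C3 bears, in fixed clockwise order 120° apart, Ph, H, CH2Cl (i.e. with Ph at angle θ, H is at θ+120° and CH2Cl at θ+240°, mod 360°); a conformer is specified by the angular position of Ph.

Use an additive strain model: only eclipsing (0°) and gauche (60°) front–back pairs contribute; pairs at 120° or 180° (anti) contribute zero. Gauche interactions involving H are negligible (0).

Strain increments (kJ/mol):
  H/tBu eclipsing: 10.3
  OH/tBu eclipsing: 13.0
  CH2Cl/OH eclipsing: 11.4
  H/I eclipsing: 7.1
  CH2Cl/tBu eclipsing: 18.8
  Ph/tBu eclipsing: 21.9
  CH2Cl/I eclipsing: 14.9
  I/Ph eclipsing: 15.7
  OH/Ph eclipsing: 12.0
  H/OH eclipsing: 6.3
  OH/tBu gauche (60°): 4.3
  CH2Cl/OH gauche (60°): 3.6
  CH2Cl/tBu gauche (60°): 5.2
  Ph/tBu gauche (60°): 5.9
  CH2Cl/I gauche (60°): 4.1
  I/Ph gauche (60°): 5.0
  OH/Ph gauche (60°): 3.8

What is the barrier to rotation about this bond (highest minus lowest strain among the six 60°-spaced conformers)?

Ph at 0° (eclipsed): OH(0°)/Ph(0°) eclipsed 12.0; I(120°)/H(120°) eclipsed 7.1; tBu(240°)/CH2Cl(240°) eclipsed 18.8 → 37.9 kJ/mol.
Ph at 60° (staggered): OH(0°)/Ph(60°) gauche 3.8; OH(0°)/CH2Cl(300°) gauche 3.6; I(120°)/Ph(60°) gauche 5.0; tBu(240°)/CH2Cl(300°) gauche 5.2 → 17.6 kJ/mol.
Ph at 120° (eclipsed): OH(0°)/CH2Cl(0°) eclipsed 11.4; I(120°)/Ph(120°) eclipsed 15.7; tBu(240°)/H(240°) eclipsed 10.3 → 37.4 kJ/mol.
Ph at 180° (staggered): OH(0°)/CH2Cl(60°) gauche 3.6; I(120°)/Ph(180°) gauche 5.0; I(120°)/CH2Cl(60°) gauche 4.1; tBu(240°)/Ph(180°) gauche 5.9 → 18.6 kJ/mol.
Ph at 240° (eclipsed): OH(0°)/H(0°) eclipsed 6.3; I(120°)/CH2Cl(120°) eclipsed 14.9; tBu(240°)/Ph(240°) eclipsed 21.9 → 43.1 kJ/mol.
Ph at 300° (staggered): OH(0°)/Ph(300°) gauche 3.8; I(120°)/CH2Cl(180°) gauche 4.1; tBu(240°)/Ph(300°) gauche 5.9; tBu(240°)/CH2Cl(180°) gauche 5.2 → 19.0 kJ/mol.
Max at 240° (43.1 kJ/mol), min at 60° (17.6 kJ/mol); barrier = 25.5 kJ/mol.

25.5 kJ/mol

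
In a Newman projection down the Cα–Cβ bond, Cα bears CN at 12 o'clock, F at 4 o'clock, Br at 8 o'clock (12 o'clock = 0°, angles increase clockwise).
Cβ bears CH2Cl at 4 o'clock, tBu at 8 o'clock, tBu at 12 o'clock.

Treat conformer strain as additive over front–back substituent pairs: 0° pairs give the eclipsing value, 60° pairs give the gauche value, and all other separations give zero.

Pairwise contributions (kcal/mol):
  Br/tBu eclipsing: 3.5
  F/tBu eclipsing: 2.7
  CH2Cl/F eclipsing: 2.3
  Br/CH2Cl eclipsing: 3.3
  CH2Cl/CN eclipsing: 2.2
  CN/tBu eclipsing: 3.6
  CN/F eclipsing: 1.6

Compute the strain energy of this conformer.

9.4 kcal/mol

This conformer is eclipsed. CN at 0° is eclipsed with tBu at 0° (3.6); F at 120° is eclipsed with CH2Cl at 120° (2.3); Br at 240° is eclipsed with tBu at 240° (3.5). Total 9.4 kcal/mol.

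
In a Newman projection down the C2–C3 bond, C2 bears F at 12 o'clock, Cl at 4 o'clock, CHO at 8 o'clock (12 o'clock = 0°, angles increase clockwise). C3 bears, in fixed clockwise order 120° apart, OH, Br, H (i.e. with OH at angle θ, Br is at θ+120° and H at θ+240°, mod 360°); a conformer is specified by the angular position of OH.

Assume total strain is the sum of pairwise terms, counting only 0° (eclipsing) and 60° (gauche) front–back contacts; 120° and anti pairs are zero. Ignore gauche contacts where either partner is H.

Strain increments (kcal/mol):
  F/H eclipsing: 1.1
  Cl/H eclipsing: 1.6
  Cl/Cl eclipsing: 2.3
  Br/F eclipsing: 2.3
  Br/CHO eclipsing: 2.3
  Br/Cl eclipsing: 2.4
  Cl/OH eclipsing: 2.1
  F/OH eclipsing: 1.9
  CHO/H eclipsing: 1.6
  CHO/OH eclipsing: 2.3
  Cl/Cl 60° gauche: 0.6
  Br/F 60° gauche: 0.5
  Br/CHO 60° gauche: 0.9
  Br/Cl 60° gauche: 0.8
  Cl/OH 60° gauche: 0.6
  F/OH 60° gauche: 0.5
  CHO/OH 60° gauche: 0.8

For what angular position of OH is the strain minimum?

OH at 0° is eclipsed. F at 0° is eclipsed with OH at 0° (1.9); Cl at 120° is eclipsed with Br at 120° (2.4); CHO at 240° is eclipsed with H at 240° (1.6). Total 5.9 kcal/mol.
OH at 60° is staggered. F at 0° is gauche with OH at 60° (0.5); Cl at 120° is gauche with OH at 60° (0.6); Cl at 120° is gauche with Br at 180° (0.8); CHO at 240° is gauche with Br at 180° (0.9). Total 2.8 kcal/mol.
OH at 120° is eclipsed. F at 0° is eclipsed with H at 0° (1.1); Cl at 120° is eclipsed with OH at 120° (2.1); CHO at 240° is eclipsed with Br at 240° (2.3). Total 5.5 kcal/mol.
OH at 180° is staggered. F at 0° is gauche with Br at 300° (0.5); Cl at 120° is gauche with OH at 180° (0.6); CHO at 240° is gauche with OH at 180° (0.8); CHO at 240° is gauche with Br at 300° (0.9). Total 2.8 kcal/mol.
OH at 240° is eclipsed. F at 0° is eclipsed with Br at 0° (2.3); Cl at 120° is eclipsed with H at 120° (1.6); CHO at 240° is eclipsed with OH at 240° (2.3). Total 6.2 kcal/mol.
OH at 300° is staggered. F at 0° is gauche with OH at 300° (0.5); F at 0° is gauche with Br at 60° (0.5); Cl at 120° is gauche with Br at 60° (0.8); CHO at 240° is gauche with OH at 300° (0.8). Total 2.6 kcal/mol.
The minimum (2.6 kcal/mol) occurs with OH at 300°.

300°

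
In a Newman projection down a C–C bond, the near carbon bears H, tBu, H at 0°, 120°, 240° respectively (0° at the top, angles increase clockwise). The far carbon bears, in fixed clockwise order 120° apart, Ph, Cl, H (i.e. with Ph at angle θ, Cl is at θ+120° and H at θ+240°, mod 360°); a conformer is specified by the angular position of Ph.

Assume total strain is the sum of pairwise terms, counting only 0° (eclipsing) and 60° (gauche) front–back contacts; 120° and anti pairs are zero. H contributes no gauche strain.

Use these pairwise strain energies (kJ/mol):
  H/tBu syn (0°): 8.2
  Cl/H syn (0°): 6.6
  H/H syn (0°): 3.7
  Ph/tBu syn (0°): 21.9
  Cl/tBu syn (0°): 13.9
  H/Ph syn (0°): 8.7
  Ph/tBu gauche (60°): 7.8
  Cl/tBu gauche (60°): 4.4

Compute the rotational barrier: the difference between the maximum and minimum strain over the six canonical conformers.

Ph at 0° is eclipsed. H at 0° is eclipsed with Ph at 0° (8.7); tBu at 120° is eclipsed with Cl at 120° (13.9); H at 240° is eclipsed with H at 240° (3.7). Total 26.3 kJ/mol.
Ph at 60° is staggered. tBu at 120° is gauche with Ph at 60° (7.8); tBu at 120° is gauche with Cl at 180° (4.4). Total 12.2 kJ/mol.
Ph at 120° is eclipsed. H at 0° is eclipsed with H at 0° (3.7); tBu at 120° is eclipsed with Ph at 120° (21.9); H at 240° is eclipsed with Cl at 240° (6.6). Total 32.2 kJ/mol.
Ph at 180° is staggered. tBu at 120° is gauche with Ph at 180° (7.8). Total 7.8 kJ/mol.
Ph at 240° is eclipsed. H at 0° is eclipsed with Cl at 0° (6.6); tBu at 120° is eclipsed with H at 120° (8.2); H at 240° is eclipsed with Ph at 240° (8.7). Total 23.5 kJ/mol.
Ph at 300° is staggered. tBu at 120° is gauche with Cl at 60° (4.4). Total 4.4 kJ/mol.
Max at 120° (32.2 kJ/mol), min at 300° (4.4 kJ/mol); barrier = 27.8 kJ/mol.

27.8 kJ/mol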